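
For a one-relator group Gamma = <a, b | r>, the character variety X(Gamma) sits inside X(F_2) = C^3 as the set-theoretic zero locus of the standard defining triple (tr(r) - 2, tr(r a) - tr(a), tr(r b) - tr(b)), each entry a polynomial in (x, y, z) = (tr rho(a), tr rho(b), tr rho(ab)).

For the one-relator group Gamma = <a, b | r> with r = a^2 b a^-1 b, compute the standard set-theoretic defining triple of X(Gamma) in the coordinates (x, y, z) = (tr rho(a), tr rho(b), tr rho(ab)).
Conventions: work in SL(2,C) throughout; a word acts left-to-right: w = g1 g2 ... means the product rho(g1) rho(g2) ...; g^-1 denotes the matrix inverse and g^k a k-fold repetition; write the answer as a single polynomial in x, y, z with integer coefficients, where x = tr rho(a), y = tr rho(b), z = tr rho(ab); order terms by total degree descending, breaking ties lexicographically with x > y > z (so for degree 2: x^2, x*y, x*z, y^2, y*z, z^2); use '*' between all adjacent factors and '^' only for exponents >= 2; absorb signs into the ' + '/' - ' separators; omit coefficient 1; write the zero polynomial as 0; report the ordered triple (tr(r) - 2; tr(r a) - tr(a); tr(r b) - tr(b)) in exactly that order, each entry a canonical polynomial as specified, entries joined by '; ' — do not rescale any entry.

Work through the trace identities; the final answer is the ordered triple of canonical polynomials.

next, tr(a^2 b) = tr(a)*tr(b a) - tr(b) = x*z - y
next, tr(a^2) = tr(a)*tr(a) - tr(1) = x^2 - 2
next, tr(b a^2 b) = tr(b)*tr(a^2 b) - tr(a^2) = x*y*z - x^2 - y^2 + 2
next, tr(b a b a) = tr(b a)*tr(b a) - tr(1) = z^2 - 2
tr(b a b) = tr(b)*tr(a b) - tr(a) = y*z - x
tr(b a^2 b a) = tr(a)*tr(b a b a) - tr(b a b) = x*z^2 - y*z - x
tr(a^2 b a^-1 b) = tr(b a^2 b)*tr(a) - tr(b a^2 b a) = x^2*y*z - x^3 - x*y^2 - x*z^2 + y*z + 3*x
tr(a^3 b) = tr(a)*tr(b a^2) - tr(b a) = x^2*z - x*y - z
next, tr(a^3) = tr(a)*tr(a^2) - tr(a) = x^3 - 3*x
tr(b a^3 b) = tr(b)*tr(a^3 b) - tr(a^3) = x^2*y*z - x^3 - x*y^2 - y*z + 3*x
tr(b a^3 b a) = tr(a)*tr(b a b a^2) - tr(b a b a) = x^2*z^2 - x*y*z - x^2 - z^2 + 2
next, tr(a^2 b a^-1 b a) = tr(b a^3 b)*tr(a) - tr(b a^3 b a) = x^3*y*z - x^4 - x^2*y^2 - x^2*z^2 + 4*x^2 + z^2 - 2
tr(b^2 a^2 b) = tr(b)*tr(a^2 b^2) - tr(a^2 b)   [square of b] = x*y^2*z - x^2*y - y^3 - x*z + 3*y
next, tr(b a b^2 a) = tr(b)*tr(a b a b) - tr(a b a)   [square of b] = y*z^2 - x*z - y
tr(b a b^2) = tr(b)*tr(a b^2) - tr(a b)   [square of b] = y^2*z - x*y - z
tr(b^2 a^2 b a) = tr(a)*tr(b a b^2 a) - tr(b a b^2)   [square of a] = x*y*z^2 - x^2*z - y^2*z + z
tr(a^2 b a^-1 b^2) = tr(b^2 a^2 b)*tr(a) - tr(b^2 a^2 b a)   [inverse elimination on a] = x^2*y^2*z - x^3*y - x*y^3 - x*y*z^2 + y^2*z + 3*x*y - z
assemble the triple (tr(r) - 2; tr(r a) - x; tr(r b) - y)

x^2*y*z - x^3 - x*y^2 - x*z^2 + y*z + 3*x - 2; x^3*y*z - x^4 - x^2*y^2 - x^2*z^2 + 4*x^2 + z^2 - x - 2; x^2*y^2*z - x^3*y - x*y^3 - x*y*z^2 + y^2*z + 3*x*y - y - z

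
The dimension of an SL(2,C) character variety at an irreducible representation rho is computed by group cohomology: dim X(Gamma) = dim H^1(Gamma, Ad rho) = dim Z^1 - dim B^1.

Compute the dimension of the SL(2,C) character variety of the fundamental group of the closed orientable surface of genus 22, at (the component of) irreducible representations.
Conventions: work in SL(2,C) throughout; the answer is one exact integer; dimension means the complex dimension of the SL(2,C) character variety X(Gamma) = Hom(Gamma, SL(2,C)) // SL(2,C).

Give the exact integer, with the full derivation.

126

The genus-22 surface group: 2g = 44 generators, one relator prod [a_i, b_i].
A cocycle assigns one sl_2 vector per generator subject to the relator condition d_2(z) = 0: dim of the unconstrained space is 3*2g = 132.
d_2 is surjective at irreducible rho (its cokernel H^2 is dual to H^0 = 0), so dim Z^1 = 132 - 3 = 129.
As always at irreducible rho, dim B^1 = 3.
dim X = dim H^1 = 129 - 3 = 126.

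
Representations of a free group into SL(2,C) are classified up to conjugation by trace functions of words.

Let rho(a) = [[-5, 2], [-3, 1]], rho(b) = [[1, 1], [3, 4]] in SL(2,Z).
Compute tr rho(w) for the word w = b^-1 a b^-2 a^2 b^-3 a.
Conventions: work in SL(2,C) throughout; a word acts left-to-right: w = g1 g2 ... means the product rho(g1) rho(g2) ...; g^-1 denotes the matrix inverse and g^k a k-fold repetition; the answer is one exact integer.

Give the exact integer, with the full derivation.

4472411

rho(b^-1) = [[4, -1], [-3, 1]]
... * rho(a) = [[-5, 2], [-3, 1]]  ->  [[-17, 7], [12, -5]]
... * rho(b^-1) = [[4, -1], [-3, 1]]  ->  [[-89, 24], [63, -17]]
... * rho(b^-1) = [[4, -1], [-3, 1]]  ->  [[-428, 113], [303, -80]]
... * rho(a) = [[-5, 2], [-3, 1]]  ->  [[1801, -743], [-1275, 526]]
... * rho(a) = [[-5, 2], [-3, 1]]  ->  [[-6776, 2859], [4797, -2024]]
... * rho(b^-1) = [[4, -1], [-3, 1]]  ->  [[-35681, 9635], [25260, -6821]]
... * rho(b^-1) = [[4, -1], [-3, 1]]  ->  [[-171629, 45316], [121503, -32081]]
... * rho(b^-1) = [[4, -1], [-3, 1]]  ->  [[-822464, 216945], [582255, -153584]]
... * rho(a) = [[-5, 2], [-3, 1]]  ->  [[3461485, -1427983], [-2450523, 1010926]]
tr = 3461485 + 1010926 = 4472411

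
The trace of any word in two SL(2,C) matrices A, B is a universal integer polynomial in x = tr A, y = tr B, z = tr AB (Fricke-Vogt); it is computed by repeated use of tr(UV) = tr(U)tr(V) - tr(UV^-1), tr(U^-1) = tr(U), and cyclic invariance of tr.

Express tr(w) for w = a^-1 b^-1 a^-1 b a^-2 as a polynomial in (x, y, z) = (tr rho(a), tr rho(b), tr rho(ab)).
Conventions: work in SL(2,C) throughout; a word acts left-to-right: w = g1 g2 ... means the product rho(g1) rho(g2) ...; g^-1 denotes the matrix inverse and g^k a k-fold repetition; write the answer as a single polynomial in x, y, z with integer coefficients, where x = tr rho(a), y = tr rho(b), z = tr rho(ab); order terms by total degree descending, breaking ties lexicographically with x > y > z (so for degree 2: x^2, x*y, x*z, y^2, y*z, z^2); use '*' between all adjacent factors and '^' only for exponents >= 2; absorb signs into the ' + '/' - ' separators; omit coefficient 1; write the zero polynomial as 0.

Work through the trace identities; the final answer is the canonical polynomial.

tr(a^-1) = tr(a) = x
tr(b a b) = tr(b) tr(a b) - tr(a)  (reduce the b square) = y*z - x
tr(b a b a) = tr(a b) tr(a b) - tr(1)  (split on a) = z^2 - 2
tr(a b a^-1 b) = tr(b a b) tr(a) - tr(b a b a)  (eliminate a^-1) = x*y*z - x^2 - z^2 + 2
tr(b a^-1 b^-1 a) = tr(a b a^-1) tr(b) - tr(a b a^-1 b)  (eliminate b^-1) = -x*y*z + x^2 + y^2 + z^2 - 2
tr(a^-1 b^-1 a^-1 b) = tr(b a^-1 b^-1) tr(a) - tr(b a^-1 b^-1 a)  (eliminate a^-1) = x*y*z - y^2 - z^2 + 2
tr(b^-1 a^-1 b a^-2) = tr(a^-1 b^-1 a^-1 b) tr(a) - tr(a^-1 b^-1 a^-1 b a)  (eliminate a^-1) = x^2*y*z - x*y^2 - x*z^2 + x
tr(a^-1 b^-1 a^-1 b a^-2) = tr(b^-1 a^-1 b a^-2) tr(a) - tr(b^-1 a^-1 b a^-1)  (eliminate a^-1) = x^3*y*z - x^2*y^2 - x^2*z^2 - x*y*z + x^2 + y^2 + z^2 - 2

x^3*y*z - x^2*y^2 - x^2*z^2 - x*y*z + x^2 + y^2 + z^2 - 2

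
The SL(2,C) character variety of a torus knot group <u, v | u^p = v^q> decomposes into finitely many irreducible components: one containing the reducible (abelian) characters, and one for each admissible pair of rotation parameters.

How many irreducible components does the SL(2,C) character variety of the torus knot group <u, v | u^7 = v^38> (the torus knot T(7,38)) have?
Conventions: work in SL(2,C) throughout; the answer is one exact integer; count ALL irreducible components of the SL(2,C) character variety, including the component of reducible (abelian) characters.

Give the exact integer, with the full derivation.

112

For T(7,38): irreducibility forces the central element u^7 = v^38 to one of +I, -I.
So on each irreducible component the traces are pinned: tr(u) = 2*cos(pi*alpha/7) with 1 <= alpha <= 6, tr(v) = 2*cos(pi*beta/38) with 1 <= beta <= 37.
u^7 = (-1)^alpha I and v^38 = (-1)^beta I must agree, so alpha and beta have equal parity.
Counting: 3 odd alphas x 19 odd betas + 3 even alphas x 18 even betas = 57 + 54 = 111.
Total: 111 irreducible-character components + 1 reducible (abelian) component = 112.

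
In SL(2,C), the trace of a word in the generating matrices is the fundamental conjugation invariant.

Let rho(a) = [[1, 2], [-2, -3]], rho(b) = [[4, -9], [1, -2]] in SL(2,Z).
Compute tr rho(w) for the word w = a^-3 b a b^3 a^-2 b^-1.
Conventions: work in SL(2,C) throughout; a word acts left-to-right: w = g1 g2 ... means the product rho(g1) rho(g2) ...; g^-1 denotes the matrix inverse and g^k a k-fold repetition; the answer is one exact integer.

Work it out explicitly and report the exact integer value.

559490

rho(a^-1) = [[-3, -2], [2, 1]]
... * rho(a^-1) = [[-3, -2], [2, 1]]  ->  [[5, 4], [-4, -3]]
... * rho(a^-1) = [[-3, -2], [2, 1]]  ->  [[-7, -6], [6, 5]]
... * rho(b) = [[4, -9], [1, -2]]  ->  [[-34, 75], [29, -64]]
... * rho(a) = [[1, 2], [-2, -3]]  ->  [[-184, -293], [157, 250]]
... * rho(b) = [[4, -9], [1, -2]]  ->  [[-1029, 2242], [878, -1913]]
... * rho(b) = [[4, -9], [1, -2]]  ->  [[-1874, 4777], [1599, -4076]]
... * rho(b) = [[4, -9], [1, -2]]  ->  [[-2719, 7312], [2320, -6239]]
... * rho(a^-1) = [[-3, -2], [2, 1]]  ->  [[22781, 12750], [-19438, -10879]]
... * rho(a^-1) = [[-3, -2], [2, 1]]  ->  [[-42843, -32812], [36556, 27997]]
... * rho(b^-1) = [[-2, 9], [-1, 4]]  ->  [[118498, -516835], [-101109, 440992]]
tr = 118498 + 440992 = 559490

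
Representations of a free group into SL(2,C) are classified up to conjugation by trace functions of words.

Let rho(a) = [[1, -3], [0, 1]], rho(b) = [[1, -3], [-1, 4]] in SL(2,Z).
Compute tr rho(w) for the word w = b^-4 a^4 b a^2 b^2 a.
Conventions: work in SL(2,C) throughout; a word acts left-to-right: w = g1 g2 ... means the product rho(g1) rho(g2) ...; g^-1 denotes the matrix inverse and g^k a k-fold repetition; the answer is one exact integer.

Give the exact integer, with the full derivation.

-226096

rho(b^-1) = [[4, 3], [1, 1]]
... * rho(b^-1) = [[4, 3], [1, 1]]  ->  [[19, 15], [5, 4]]
... * rho(b^-1) = [[4, 3], [1, 1]]  ->  [[91, 72], [24, 19]]
... * rho(b^-1) = [[4, 3], [1, 1]]  ->  [[436, 345], [115, 91]]
... * rho(a) = [[1, -3], [0, 1]]  ->  [[436, -963], [115, -254]]
... * rho(a) = [[1, -3], [0, 1]]  ->  [[436, -2271], [115, -599]]
... * rho(a) = [[1, -3], [0, 1]]  ->  [[436, -3579], [115, -944]]
... * rho(a) = [[1, -3], [0, 1]]  ->  [[436, -4887], [115, -1289]]
... * rho(b) = [[1, -3], [-1, 4]]  ->  [[5323, -20856], [1404, -5501]]
... * rho(a) = [[1, -3], [0, 1]]  ->  [[5323, -36825], [1404, -9713]]
... * rho(a) = [[1, -3], [0, 1]]  ->  [[5323, -52794], [1404, -13925]]
... * rho(b) = [[1, -3], [-1, 4]]  ->  [[58117, -227145], [15329, -59912]]
... * rho(b) = [[1, -3], [-1, 4]]  ->  [[285262, -1082931], [75241, -285635]]
... * rho(a) = [[1, -3], [0, 1]]  ->  [[285262, -1938717], [75241, -511358]]
tr = 285262 + -511358 = -226096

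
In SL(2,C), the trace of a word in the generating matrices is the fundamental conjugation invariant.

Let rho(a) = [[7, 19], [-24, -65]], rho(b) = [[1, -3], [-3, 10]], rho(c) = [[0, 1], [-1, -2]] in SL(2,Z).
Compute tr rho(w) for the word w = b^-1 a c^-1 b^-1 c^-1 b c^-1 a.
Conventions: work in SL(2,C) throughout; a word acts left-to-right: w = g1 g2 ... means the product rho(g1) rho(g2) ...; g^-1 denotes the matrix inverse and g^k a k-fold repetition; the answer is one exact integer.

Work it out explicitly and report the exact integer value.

712

rho(b^-1) = [[10, 3], [3, 1]]
... * rho(a) = [[7, 19], [-24, -65]]  ->  [[-2, -5], [-3, -8]]
... * rho(c^-1) = [[-2, -1], [1, 0]]  ->  [[-1, 2], [-2, 3]]
... * rho(b^-1) = [[10, 3], [3, 1]]  ->  [[-4, -1], [-11, -3]]
... * rho(c^-1) = [[-2, -1], [1, 0]]  ->  [[7, 4], [19, 11]]
... * rho(b) = [[1, -3], [-3, 10]]  ->  [[-5, 19], [-14, 53]]
... * rho(c^-1) = [[-2, -1], [1, 0]]  ->  [[29, 5], [81, 14]]
... * rho(a) = [[7, 19], [-24, -65]]  ->  [[83, 226], [231, 629]]
tr = 83 + 629 = 712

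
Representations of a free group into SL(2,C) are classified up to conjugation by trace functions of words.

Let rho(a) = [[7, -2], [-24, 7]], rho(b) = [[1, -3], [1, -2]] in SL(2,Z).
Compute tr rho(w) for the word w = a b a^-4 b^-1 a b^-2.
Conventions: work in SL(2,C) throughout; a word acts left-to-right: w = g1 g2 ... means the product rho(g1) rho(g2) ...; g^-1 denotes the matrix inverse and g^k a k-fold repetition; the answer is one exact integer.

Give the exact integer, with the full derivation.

863067675

rho(a) = [[7, -2], [-24, 7]]
... * rho(b) = [[1, -3], [1, -2]]  ->  [[5, -17], [-17, 58]]
... * rho(a^-1) = [[7, 2], [24, 7]]  ->  [[-373, -109], [1273, 372]]
... * rho(a^-1) = [[7, 2], [24, 7]]  ->  [[-5227, -1509], [17839, 5150]]
... * rho(a^-1) = [[7, 2], [24, 7]]  ->  [[-72805, -21017], [248473, 71728]]
... * rho(a^-1) = [[7, 2], [24, 7]]  ->  [[-1014043, -292729], [3460783, 999042]]
... * rho(b^-1) = [[-2, 3], [-1, 1]]  ->  [[2320815, -3334858], [-7920608, 11381391]]
... * rho(a) = [[7, -2], [-24, 7]]  ->  [[96282297, -27985636], [-328597640, 95510953]]
... * rho(b^-1) = [[-2, 3], [-1, 1]]  ->  [[-164578958, 260861255], [561684327, -890281967]]
... * rho(b^-1) = [[-2, 3], [-1, 1]]  ->  [[68296661, -232875619], [-233086687, 794771014]]
tr = 68296661 + 794771014 = 863067675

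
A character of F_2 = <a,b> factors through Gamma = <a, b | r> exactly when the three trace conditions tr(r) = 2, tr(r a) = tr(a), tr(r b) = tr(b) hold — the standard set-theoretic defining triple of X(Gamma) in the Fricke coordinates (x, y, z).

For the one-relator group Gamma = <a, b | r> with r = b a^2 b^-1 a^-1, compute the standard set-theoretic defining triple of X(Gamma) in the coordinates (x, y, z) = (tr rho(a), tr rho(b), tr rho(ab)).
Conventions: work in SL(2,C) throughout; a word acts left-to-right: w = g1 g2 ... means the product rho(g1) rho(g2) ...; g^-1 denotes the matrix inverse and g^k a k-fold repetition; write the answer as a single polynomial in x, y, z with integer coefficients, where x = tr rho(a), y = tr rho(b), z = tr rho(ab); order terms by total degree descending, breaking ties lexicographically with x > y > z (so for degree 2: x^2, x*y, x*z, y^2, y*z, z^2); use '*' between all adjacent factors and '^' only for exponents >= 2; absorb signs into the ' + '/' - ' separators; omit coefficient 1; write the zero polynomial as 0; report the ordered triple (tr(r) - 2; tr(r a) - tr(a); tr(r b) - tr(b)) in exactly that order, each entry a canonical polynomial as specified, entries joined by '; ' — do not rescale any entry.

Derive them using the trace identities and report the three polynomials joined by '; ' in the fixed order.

next, tr(a^2) = tr(a) tr(a) - tr(1) = x^2 - 2
tr(b a^2) = tr(a) tr(b a) - tr(b) = x*z - y
tr(a b a^2) = tr(a) tr(b a^2) - tr(b a) = x^2*z - x*y - z
next, tr(b a b a) = tr(b a) tr(b a) - tr(1) = z^2 - 2
tr(b a b) = tr(b) tr(a b) - tr(a) = y*z - x
tr(a b a^2 b) = tr(a) tr(b a b a) - tr(b a b) = x*z^2 - y*z - x
tr(b a^2 b^-1 a) = tr(a b a^2) tr(b) - tr(a b a^2 b) = x^2*y*z - x*y^2 - x*z^2 + x
and tr(b a^2 b^-1 a^-1) = tr(b a^2 b^-1) tr(a) - tr(b a^2 b^-1 a) = -x^2*y*z + x^3 + x*y^2 + x*z^2 - 3*x
next, tr(b^2 a^2) = tr(b) tr(a^2 b) - tr(a^2)  (reduce the b square) = x*y*z - x^2 - y^2 + 2
next, tr(a b^2 a^2) = tr(a) tr(b^2 a^2) - tr(b^2 a)  (reduce the a square) = x^2*y*z - x^3 - x*y^2 - y*z + 3*x
next, tr(a b^2 a^2 b) = tr(b) tr(a^2 b a b) - tr(a^2 b a)  (reduce the b square) = x*y*z^2 - x^2*z - y^2*z + z
next, tr(b^2 a^2 b^-1 a) = tr(a b^2 a^2) tr(b) - tr(a b^2 a^2 b)  (eliminate b^-1) = x^2*y^2*z - x^3*y - x*y^3 - x*y*z^2 + x^2*z + 3*x*y - z
next, tr(b a^2 b^-1 a^-1 b) = tr(b^2 a^2 b^-1) tr(a) - tr(b^2 a^2 b^-1 a)  (eliminate a^-1) = -x^2*y^2*z + x^3*y + x*y^3 + x*y*z^2 - 4*x*y + z
assemble the triple (tr(r) - 2; tr(r a) - x; tr(r b) - y)

-x^2*y*z + x^3 + x*y^2 + x*z^2 - 3*x - 2; x^2 - x - 2; -x^2*y^2*z + x^3*y + x*y^3 + x*y*z^2 - 4*x*y - y + z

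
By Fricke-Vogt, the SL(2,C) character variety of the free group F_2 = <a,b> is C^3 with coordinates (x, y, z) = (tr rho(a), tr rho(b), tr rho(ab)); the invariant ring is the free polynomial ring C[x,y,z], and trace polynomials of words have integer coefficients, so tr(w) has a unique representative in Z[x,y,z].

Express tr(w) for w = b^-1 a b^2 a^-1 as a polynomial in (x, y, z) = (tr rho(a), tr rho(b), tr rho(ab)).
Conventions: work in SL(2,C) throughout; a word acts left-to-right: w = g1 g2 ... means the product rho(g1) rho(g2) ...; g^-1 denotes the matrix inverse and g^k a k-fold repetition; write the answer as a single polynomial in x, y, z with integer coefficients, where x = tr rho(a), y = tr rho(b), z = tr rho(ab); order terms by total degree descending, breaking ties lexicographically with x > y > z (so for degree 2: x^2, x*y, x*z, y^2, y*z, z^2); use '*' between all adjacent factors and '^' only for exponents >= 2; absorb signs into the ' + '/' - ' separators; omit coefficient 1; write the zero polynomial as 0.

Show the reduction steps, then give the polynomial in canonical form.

use: tr(b^2) = tr(b) tr(b) - tr(1)   [square of b] = y^2 - 2
use: tr(a b^2) = tr(b) tr(a b) - tr(a)   [square of b] = y*z - x
tr(b a b^2) = tr(b) tr(a b^2) - tr(a b)   [square of b] = y^2*z - x*y - z
tr(a b a b) = tr(b a) tr(b a) - tr(1)   [split at a repeated b] = z^2 - 2
use: tr(a b a) = tr(a) tr(b a) - tr(b)   [square of a] = x*z - y
tr(b a b^2 a) = tr(b) tr(a b a b) - tr(a b a)   [square of b] = y*z^2 - x*z - y
apply: tr(a b^2 a^-1 b) = tr(b a b^2) tr(a) - tr(b a b^2 a)   [inverse elimination on a] = x*y^2*z - x^2*y - y*z^2 + y
tr(b^-1 a b^2 a^-1) = tr(a b^2 a^-1) tr(b) - tr(a b^2 a^-1 b)   [inverse elimination on b] = -x*y^2*z + x^2*y + y^3 + y*z^2 - 3*y

-x*y^2*z + x^2*y + y^3 + y*z^2 - 3*y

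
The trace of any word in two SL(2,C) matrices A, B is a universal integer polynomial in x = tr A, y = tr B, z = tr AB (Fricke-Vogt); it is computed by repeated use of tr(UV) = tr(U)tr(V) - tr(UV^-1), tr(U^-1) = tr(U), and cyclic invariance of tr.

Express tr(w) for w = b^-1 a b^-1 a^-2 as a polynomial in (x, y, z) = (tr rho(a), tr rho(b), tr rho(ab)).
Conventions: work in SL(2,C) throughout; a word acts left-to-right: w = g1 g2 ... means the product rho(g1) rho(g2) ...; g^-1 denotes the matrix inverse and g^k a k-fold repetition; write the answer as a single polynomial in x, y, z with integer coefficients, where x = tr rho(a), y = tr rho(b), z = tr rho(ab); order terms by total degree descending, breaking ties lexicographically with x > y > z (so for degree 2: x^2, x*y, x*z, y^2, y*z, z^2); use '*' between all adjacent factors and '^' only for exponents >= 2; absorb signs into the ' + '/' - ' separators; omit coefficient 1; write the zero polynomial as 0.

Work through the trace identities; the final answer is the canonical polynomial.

so tr(b^-1) = tr(b) = y
reduce: tr(a b a) = tr(a) * tr(b a) - tr(b)  (reduce the a square) = x*z - y
reduce: tr(a b a b) = tr(b a) * tr(b a) - tr(1)  (split on b) = z^2 - 2
tr(b a b^-1 a) = tr(a b a) * tr(b) - tr(a b a b)  (eliminate b^-1) = x*y*z - y^2 - z^2 + 2
tr(a b^-1 a^-1 b) = tr(b a b^-1) * tr(a) - tr(b a b^-1 a)  (eliminate a^-1) = -x*y*z + x^2 + y^2 + z^2 - 2
tr(a^-1 b^-1 a b^-1) = tr(a b^-1 a^-1) * tr(b) - tr(a b^-1 a^-1 b)  (eliminate b^-1) = x*y*z - x^2 - z^2 + 2
so tr(a b^-1) = tr(a) * tr(b) - tr(a b)  (eliminate b^-1) = x*y - z
so tr(b^-1 a b^-1) = tr(a b^-1) * tr(b) - tr(a)  (eliminate b^-1) = x*y^2 - y*z - x
tr(b^-1 a b^-1 a^-2) = tr(a^-1 b^-1 a b^-1) * tr(a) - tr(a^-1 b^-1 a b^-1 a)  (eliminate a^-1) = x^2*y*z - x^3 - x*y^2 - x*z^2 + y*z + 3*x

x^2*y*z - x^3 - x*y^2 - x*z^2 + y*z + 3*x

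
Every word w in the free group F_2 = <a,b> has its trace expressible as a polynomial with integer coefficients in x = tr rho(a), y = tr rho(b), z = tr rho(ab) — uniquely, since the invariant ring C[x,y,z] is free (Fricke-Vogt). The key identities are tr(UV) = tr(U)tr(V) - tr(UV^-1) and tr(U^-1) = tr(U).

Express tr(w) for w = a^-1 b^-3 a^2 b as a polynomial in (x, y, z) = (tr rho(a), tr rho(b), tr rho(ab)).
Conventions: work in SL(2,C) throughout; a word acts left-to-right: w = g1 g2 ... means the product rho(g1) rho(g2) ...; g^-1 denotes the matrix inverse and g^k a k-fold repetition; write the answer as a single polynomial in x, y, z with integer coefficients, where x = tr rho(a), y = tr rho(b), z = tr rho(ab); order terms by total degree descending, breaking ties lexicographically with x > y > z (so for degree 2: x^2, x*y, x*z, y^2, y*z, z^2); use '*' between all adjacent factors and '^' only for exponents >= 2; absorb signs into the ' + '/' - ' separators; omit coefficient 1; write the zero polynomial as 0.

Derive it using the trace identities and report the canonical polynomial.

so trace(b^2 a) = trace(b) trace(a b) - trace(a) = y*z - x
trace(b^2) = trace(b) trace(b) - trace(1) = y^2 - 2
trace(b a^2 b) = trace(a) trace(b^2 a) - trace(b^2) = x*y*z - x^2 - y^2 + 2
trace(b a b a) = trace(a b) trace(a b) - trace(1)   [split at repeated a] = z^2 - 2
trace(b a^2 b a) = trace(a) trace(b a b a) - trace(b a b) = x*z^2 - y*z - x
reduce: trace(a^2 b a^-1 b) = trace(b a^2 b) trace(a) - trace(b a^2 b a) = x^2*y*z - x^3 - x*y^2 - x*z^2 + y*z + 3*x
trace(b^-1 a^2 b a^-1) = trace(a^2 b a^-1) trace(b) - trace(a^2 b a^-1 b) = -x^2*y*z + x^3 + x*y^2 + x*z^2 - 3*x
reduce: trace(a^2 b a^-1 b^-2) = trace(b^-1 a^2 b a^-1) trace(b) - trace(b^-1 a^2 b a^-1 b) = -x^2*y^2*z + x^3*y + x*y^3 + x*y*z^2 - 3*x*y - z
trace(a^-1 b^-3 a^2 b) = trace(a^2 b a^-1 b^-2) trace(b) - trace(a^2 b a^-1 b^-1) = -x^2*y^3*z + x^3*y^2 + x*y^4 + x*y^2*z^2 + x^2*y*z - x^3 - 4*x*y^2 - x*z^2 - y*z + 3*x

-x^2*y^3*z + x^3*y^2 + x*y^4 + x*y^2*z^2 + x^2*y*z - x^3 - 4*x*y^2 - x*z^2 - y*z + 3*x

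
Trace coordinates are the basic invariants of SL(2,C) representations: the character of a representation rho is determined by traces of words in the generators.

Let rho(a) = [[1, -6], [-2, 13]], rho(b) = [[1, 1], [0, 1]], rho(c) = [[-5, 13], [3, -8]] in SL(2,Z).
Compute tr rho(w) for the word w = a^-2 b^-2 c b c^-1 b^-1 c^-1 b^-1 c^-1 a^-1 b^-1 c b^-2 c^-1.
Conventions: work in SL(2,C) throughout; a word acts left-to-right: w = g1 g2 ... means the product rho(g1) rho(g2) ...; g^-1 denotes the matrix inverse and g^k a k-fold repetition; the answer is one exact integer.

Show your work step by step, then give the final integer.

-410668447

rho(a^-1) = [[13, 6], [2, 1]]
... * rho(a^-1) = [[13, 6], [2, 1]]  ->  [[181, 84], [28, 13]]
... * rho(b^-1) = [[1, -1], [0, 1]]  ->  [[181, -97], [28, -15]]
... * rho(b^-1) = [[1, -1], [0, 1]]  ->  [[181, -278], [28, -43]]
... * rho(c) = [[-5, 13], [3, -8]]  ->  [[-1739, 4577], [-269, 708]]
... * rho(b) = [[1, 1], [0, 1]]  ->  [[-1739, 2838], [-269, 439]]
... * rho(c^-1) = [[-8, -13], [-3, -5]]  ->  [[5398, 8417], [835, 1302]]
... * rho(b^-1) = [[1, -1], [0, 1]]  ->  [[5398, 3019], [835, 467]]
... * rho(c^-1) = [[-8, -13], [-3, -5]]  ->  [[-52241, -85269], [-8081, -13190]]
... * rho(b^-1) = [[1, -1], [0, 1]]  ->  [[-52241, -33028], [-8081, -5109]]
... * rho(c^-1) = [[-8, -13], [-3, -5]]  ->  [[517012, 844273], [79975, 130598]]
... * rho(a^-1) = [[13, 6], [2, 1]]  ->  [[8409702, 3946345], [1300871, 610448]]
... * rho(b^-1) = [[1, -1], [0, 1]]  ->  [[8409702, -4463357], [1300871, -690423]]
... * rho(c) = [[-5, 13], [3, -8]]  ->  [[-55438581, 145032982], [-8575624, 22434707]]
... * rho(b^-1) = [[1, -1], [0, 1]]  ->  [[-55438581, 200471563], [-8575624, 31010331]]
... * rho(b^-1) = [[1, -1], [0, 1]]  ->  [[-55438581, 255910144], [-8575624, 39585955]]
... * rho(c^-1) = [[-8, -13], [-3, -5]]  ->  [[-324221784, -558849167], [-50152873, -86446663]]
tr = -324221784 + -86446663 = -410668447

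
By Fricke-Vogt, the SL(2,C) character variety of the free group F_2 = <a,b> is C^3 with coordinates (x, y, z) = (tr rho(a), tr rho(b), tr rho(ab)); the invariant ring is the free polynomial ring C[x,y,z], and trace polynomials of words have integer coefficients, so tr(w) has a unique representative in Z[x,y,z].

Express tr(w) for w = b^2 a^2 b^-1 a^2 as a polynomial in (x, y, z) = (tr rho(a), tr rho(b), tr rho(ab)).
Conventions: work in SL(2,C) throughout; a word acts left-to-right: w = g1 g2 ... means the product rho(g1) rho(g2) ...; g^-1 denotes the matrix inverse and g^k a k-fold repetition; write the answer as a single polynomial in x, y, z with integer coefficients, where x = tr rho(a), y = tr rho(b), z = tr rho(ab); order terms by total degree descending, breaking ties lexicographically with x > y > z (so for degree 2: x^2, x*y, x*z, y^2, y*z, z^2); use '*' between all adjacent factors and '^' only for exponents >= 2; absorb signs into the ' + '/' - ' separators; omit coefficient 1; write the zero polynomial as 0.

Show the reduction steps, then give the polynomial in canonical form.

and tr(a b a) = tr(a)*tr(b a) - tr(b)  (reduce the a square) = x*z - y
next, tr(a^2 b a) = tr(a)*tr(a b a) - tr(a b)  (reduce the a square) = x^2*z - x*y - z
tr(a^4 b) = tr(a)*tr(a^2 b a) - tr(a^2 b)  (reduce the a square) = x^3*z - x^2*y - 2*x*z + y
next, tr(a^2) = tr(a)*tr(a) - tr(1)  (reduce the a square) = x^2 - 2
next, tr(a^3) = tr(a)*tr(a^2) - tr(a)  (reduce the a square) = x^3 - 3*x
and tr(a^4) = tr(a)*tr(a^3) - tr(a^2)  (reduce the a square) = x^4 - 4*x^2 + 2
next, tr(a^2 b^2 a^2) = tr(b)*tr(a^4 b) - tr(a^4)  (reduce the b square) = x^3*y*z - x^4 - x^2*y^2 - 2*x*y*z + 4*x^2 + y^2 - 2
next, tr(b a b a) = tr(b a)*tr(b a) - tr(1)  (split on b) = z^2 - 2
tr(b a b) = tr(b)*tr(a b) - tr(a)  (reduce the b square) = y*z - x
tr(b a^2 b a) = tr(a)*tr(b a b a) - tr(b a b)  (reduce the a square) = x*z^2 - y*z - x
and tr(b a^2 b) = tr(b)*tr(a^2 b) - tr(a^2)  (reduce the b square) = x*y*z - x^2 - y^2 + 2
next, tr(a^2 b a^2 b) = tr(a)*tr(b a^2 b a) - tr(b a^2 b)  (reduce the a square) = x^2*z^2 - 2*x*y*z + y^2 - 2
tr(a^2 b^2 a^2 b) = tr(b)*tr(a^2 b a^2 b) - tr(a^2 b a^2)  (reduce the b square) = x^2*y*z^2 - x^3*z - 2*x*y^2*z + x^2*y + y^3 + 2*x*z - 3*y
next, tr(b^2 a^2 b^-1 a^2) = tr(a^2 b^2 a^2)*tr(b) - tr(a^2 b^2 a^2 b)  (eliminate b^-1) = x^3*y^2*z - x^4*y - x^2*y^3 - x^2*y*z^2 + x^3*z + 3*x^2*y - 2*x*z + y

x^3*y^2*z - x^4*y - x^2*y^3 - x^2*y*z^2 + x^3*z + 3*x^2*y - 2*x*z + y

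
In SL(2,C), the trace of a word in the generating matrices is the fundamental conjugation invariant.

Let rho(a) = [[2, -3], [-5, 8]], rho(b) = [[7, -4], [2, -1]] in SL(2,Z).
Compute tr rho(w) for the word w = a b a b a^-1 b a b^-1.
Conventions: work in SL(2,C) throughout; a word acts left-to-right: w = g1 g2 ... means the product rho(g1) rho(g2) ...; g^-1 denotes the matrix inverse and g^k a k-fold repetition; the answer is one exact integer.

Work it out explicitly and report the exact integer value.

535466

rho(a) = [[2, -3], [-5, 8]]
... * rho(b) = [[7, -4], [2, -1]]  ->  [[8, -5], [-19, 12]]
... * rho(a) = [[2, -3], [-5, 8]]  ->  [[41, -64], [-98, 153]]
... * rho(b) = [[7, -4], [2, -1]]  ->  [[159, -100], [-380, 239]]
... * rho(a^-1) = [[8, 3], [5, 2]]  ->  [[772, 277], [-1845, -662]]
... * rho(b) = [[7, -4], [2, -1]]  ->  [[5958, -3365], [-14239, 8042]]
... * rho(a) = [[2, -3], [-5, 8]]  ->  [[28741, -44794], [-68688, 107053]]
... * rho(b^-1) = [[-1, 4], [-2, 7]]  ->  [[60847, -198594], [-145418, 474619]]
tr = 60847 + 474619 = 535466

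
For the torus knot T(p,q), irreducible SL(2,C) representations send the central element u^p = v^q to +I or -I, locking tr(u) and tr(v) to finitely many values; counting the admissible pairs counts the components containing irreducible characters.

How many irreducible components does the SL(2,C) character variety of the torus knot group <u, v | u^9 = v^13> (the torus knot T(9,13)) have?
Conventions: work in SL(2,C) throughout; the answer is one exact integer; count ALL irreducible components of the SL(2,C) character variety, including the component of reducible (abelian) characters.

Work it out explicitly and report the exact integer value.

49

In the torus knot group T(9,13), u^9 = v^13 is central, so an irreducible representation sends it to +I or -I (Schur).
On an irreducible component, tr(u) is locked at 2*cos(pi*alpha/9) for some alpha in 1..8, and tr(v) at 2*cos(pi*beta/13) for some beta in 1..12.
Consistency of u^9 = (-1)^alpha I with v^13 = (-1)^beta I forces alpha = beta (mod 2).
Enumerate parity-matched pairs: 4*6 odd-odd plus 4*6 even-even gives 48.
components with irreducible characters: 48; plus the single component of reducible (abelian) characters: total 49.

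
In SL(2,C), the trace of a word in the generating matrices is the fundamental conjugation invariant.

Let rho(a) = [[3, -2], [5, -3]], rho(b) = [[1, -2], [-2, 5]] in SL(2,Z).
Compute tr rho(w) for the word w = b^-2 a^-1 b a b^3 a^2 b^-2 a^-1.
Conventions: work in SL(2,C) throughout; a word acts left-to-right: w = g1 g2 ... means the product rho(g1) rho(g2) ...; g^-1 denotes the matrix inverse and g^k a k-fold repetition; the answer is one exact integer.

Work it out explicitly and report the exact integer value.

-38448

rho(b^-1) = [[5, 2], [2, 1]]
... * rho(b^-1) = [[5, 2], [2, 1]]  ->  [[29, 12], [12, 5]]
... * rho(a^-1) = [[-3, 2], [-5, 3]]  ->  [[-147, 94], [-61, 39]]
... * rho(b) = [[1, -2], [-2, 5]]  ->  [[-335, 764], [-139, 317]]
... * rho(a) = [[3, -2], [5, -3]]  ->  [[2815, -1622], [1168, -673]]
... * rho(b) = [[1, -2], [-2, 5]]  ->  [[6059, -13740], [2514, -5701]]
... * rho(b) = [[1, -2], [-2, 5]]  ->  [[33539, -80818], [13916, -33533]]
... * rho(b) = [[1, -2], [-2, 5]]  ->  [[195175, -471168], [80982, -195497]]
... * rho(a) = [[3, -2], [5, -3]]  ->  [[-1770315, 1023154], [-734539, 424527]]
... * rho(a) = [[3, -2], [5, -3]]  ->  [[-195175, 471168], [-80982, 195497]]
... * rho(b^-1) = [[5, 2], [2, 1]]  ->  [[-33539, 80818], [-13916, 33533]]
... * rho(b^-1) = [[5, 2], [2, 1]]  ->  [[-6059, 13740], [-2514, 5701]]
... * rho(a^-1) = [[-3, 2], [-5, 3]]  ->  [[-50523, 29102], [-20963, 12075]]
tr = -50523 + 12075 = -38448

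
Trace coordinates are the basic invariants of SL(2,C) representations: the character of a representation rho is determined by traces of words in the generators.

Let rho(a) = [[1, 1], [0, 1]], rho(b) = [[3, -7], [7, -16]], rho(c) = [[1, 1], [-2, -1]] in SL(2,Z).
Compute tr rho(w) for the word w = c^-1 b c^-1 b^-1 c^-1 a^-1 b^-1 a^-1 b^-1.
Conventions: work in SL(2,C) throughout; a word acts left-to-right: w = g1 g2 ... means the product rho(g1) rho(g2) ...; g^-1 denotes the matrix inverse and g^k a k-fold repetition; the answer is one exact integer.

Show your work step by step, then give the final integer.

285780

rho(c^-1) = [[-1, -1], [2, 1]]
... * rho(b) = [[3, -7], [7, -16]]  ->  [[-10, 23], [13, -30]]
... * rho(c^-1) = [[-1, -1], [2, 1]]  ->  [[56, 33], [-73, -43]]
... * rho(b^-1) = [[-16, 7], [-7, 3]]  ->  [[-1127, 491], [1469, -640]]
... * rho(c^-1) = [[-1, -1], [2, 1]]  ->  [[2109, 1618], [-2749, -2109]]
... * rho(a^-1) = [[1, -1], [0, 1]]  ->  [[2109, -491], [-2749, 640]]
... * rho(b^-1) = [[-16, 7], [-7, 3]]  ->  [[-30307, 13290], [39504, -17323]]
... * rho(a^-1) = [[1, -1], [0, 1]]  ->  [[-30307, 43597], [39504, -56827]]
... * rho(b^-1) = [[-16, 7], [-7, 3]]  ->  [[179733, -81358], [-234275, 106047]]
tr = 179733 + 106047 = 285780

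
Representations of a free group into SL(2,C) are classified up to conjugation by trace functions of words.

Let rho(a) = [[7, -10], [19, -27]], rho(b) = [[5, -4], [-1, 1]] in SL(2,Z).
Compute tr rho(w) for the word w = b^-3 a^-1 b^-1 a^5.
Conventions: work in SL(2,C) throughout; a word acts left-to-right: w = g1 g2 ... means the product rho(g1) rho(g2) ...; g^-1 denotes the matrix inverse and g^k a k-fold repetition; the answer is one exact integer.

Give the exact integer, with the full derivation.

17680268374

rho(b^-1) = [[1, 4], [1, 5]]
... * rho(b^-1) = [[1, 4], [1, 5]]  ->  [[5, 24], [6, 29]]
... * rho(b^-1) = [[1, 4], [1, 5]]  ->  [[29, 140], [35, 169]]
... * rho(a^-1) = [[-27, 10], [-19, 7]]  ->  [[-3443, 1270], [-4156, 1533]]
... * rho(b^-1) = [[1, 4], [1, 5]]  ->  [[-2173, -7422], [-2623, -8959]]
... * rho(a) = [[7, -10], [19, -27]]  ->  [[-156229, 222124], [-188582, 268123]]
... * rho(a) = [[7, -10], [19, -27]]  ->  [[3126753, -4435058], [3774263, -5353501]]
... * rho(a) = [[7, -10], [19, -27]]  ->  [[-62378831, 88479036], [-75296678, 106801897]]
... * rho(a) = [[7, -10], [19, -27]]  ->  [[1244449867, -1765145662], [1502159297, -2130684439]]
... * rho(a) = [[7, -10], [19, -27]]  ->  [[-24826618509, 35214434204], [-29967889262, 42506886883]]
tr = -24826618509 + 42506886883 = 17680268374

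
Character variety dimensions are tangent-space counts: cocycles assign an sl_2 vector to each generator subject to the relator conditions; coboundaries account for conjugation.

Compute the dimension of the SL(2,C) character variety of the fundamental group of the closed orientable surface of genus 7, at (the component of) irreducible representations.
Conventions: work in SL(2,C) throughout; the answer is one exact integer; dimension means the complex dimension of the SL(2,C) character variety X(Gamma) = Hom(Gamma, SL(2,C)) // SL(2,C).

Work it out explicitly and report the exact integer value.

pi_1 of the closed genus-7 surface has 14 generators bound by the single product-of-commutators relator.
Before the relator condition, cocycle space has dim 3*14 = 42.
At an irreducible rho, H^2 = coker(d_2) vanishes (Poincare duality: H^2 is dual to H^0 = invariants = 0), so d_2 is surjective onto sl_2 and dim Z^1 = 42 - 3 = 39.
dim B^1 = 3 (coboundaries, injective at irreducible rho).
dim X = dim H^1 = 39 - 3 = 36.

36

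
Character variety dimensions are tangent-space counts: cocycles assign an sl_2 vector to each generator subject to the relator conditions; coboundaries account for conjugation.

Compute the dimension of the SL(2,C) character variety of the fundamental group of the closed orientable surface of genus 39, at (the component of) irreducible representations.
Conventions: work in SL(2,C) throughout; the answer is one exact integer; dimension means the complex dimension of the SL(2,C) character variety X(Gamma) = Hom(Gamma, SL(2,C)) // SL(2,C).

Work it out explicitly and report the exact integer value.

228

Gamma = pi_1(Sigma_39) = < a_1, b_1, ..., a_39, b_39 | prod [a_i, b_i] > has 2g = 78 generators and 1 relator.
A cocycle assigns one sl_2 vector per generator subject to the relator condition d_2(z) = 0: dim of the unconstrained space is 3*2g = 234.
H^2 = coker(d_2) is dual to H^0 = 0 at irreducible rho (Poincare duality), so d_2 is onto: dim Z^1 = 231.
dim B^1 = 3 (coboundaries, injective at irreducible rho).
dim H^1 = 231 - 3 = 228 = dim X.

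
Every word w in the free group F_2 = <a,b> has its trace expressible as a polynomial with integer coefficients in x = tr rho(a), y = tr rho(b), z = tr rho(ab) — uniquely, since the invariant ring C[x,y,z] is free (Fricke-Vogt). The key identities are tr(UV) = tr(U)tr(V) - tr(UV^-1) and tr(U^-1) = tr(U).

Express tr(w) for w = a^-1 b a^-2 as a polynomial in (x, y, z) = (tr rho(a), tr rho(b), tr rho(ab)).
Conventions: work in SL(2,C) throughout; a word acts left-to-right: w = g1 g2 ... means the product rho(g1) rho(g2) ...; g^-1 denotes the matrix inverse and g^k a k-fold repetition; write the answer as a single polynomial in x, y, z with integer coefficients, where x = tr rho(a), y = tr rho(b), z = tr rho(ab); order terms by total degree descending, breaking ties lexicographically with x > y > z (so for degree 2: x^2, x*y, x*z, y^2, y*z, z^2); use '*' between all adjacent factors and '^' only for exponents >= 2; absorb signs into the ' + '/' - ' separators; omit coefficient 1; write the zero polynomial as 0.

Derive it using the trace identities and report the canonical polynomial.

tr(b a^-1) = tr(b) tr(a) - tr(b a)  (eliminate a^-1) = x*y - z
next, tr(b a^-2) = tr(b a^-1) tr(a) - tr(b)  (eliminate a^-1) = x^2*y - x*z - y
next, tr(a^-1 b a^-2) = tr(b a^-2) tr(a) - tr(b a^-1)  (eliminate a^-1) = x^3*y - x^2*z - 2*x*y + z

x^3*y - x^2*z - 2*x*y + z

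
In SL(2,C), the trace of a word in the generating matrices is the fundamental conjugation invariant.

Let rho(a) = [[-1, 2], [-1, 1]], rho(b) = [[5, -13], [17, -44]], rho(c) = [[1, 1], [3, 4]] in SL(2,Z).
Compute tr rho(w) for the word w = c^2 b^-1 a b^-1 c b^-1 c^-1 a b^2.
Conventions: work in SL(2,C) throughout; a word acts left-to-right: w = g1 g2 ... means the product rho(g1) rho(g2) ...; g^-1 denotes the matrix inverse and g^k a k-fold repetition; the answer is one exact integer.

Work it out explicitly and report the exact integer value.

-43287709

rho(c) = [[1, 1], [3, 4]]
... * rho(c) = [[1, 1], [3, 4]]  ->  [[4, 5], [15, 19]]
... * rho(b^-1) = [[-44, 13], [-17, 5]]  ->  [[-261, 77], [-983, 290]]
... * rho(a) = [[-1, 2], [-1, 1]]  ->  [[184, -445], [693, -1676]]
... * rho(b^-1) = [[-44, 13], [-17, 5]]  ->  [[-531, 167], [-2000, 629]]
... * rho(c) = [[1, 1], [3, 4]]  ->  [[-30, 137], [-113, 516]]
... * rho(b^-1) = [[-44, 13], [-17, 5]]  ->  [[-1009, 295], [-3800, 1111]]
... * rho(c^-1) = [[4, -1], [-3, 1]]  ->  [[-4921, 1304], [-18533, 4911]]
... * rho(a) = [[-1, 2], [-1, 1]]  ->  [[3617, -8538], [13622, -32155]]
... * rho(b) = [[5, -13], [17, -44]]  ->  [[-127061, 328651], [-478525, 1237734]]
... * rho(b) = [[5, -13], [17, -44]]  ->  [[4951762, -12808851], [18648853, -48239471]]
tr = 4951762 + -48239471 = -43287709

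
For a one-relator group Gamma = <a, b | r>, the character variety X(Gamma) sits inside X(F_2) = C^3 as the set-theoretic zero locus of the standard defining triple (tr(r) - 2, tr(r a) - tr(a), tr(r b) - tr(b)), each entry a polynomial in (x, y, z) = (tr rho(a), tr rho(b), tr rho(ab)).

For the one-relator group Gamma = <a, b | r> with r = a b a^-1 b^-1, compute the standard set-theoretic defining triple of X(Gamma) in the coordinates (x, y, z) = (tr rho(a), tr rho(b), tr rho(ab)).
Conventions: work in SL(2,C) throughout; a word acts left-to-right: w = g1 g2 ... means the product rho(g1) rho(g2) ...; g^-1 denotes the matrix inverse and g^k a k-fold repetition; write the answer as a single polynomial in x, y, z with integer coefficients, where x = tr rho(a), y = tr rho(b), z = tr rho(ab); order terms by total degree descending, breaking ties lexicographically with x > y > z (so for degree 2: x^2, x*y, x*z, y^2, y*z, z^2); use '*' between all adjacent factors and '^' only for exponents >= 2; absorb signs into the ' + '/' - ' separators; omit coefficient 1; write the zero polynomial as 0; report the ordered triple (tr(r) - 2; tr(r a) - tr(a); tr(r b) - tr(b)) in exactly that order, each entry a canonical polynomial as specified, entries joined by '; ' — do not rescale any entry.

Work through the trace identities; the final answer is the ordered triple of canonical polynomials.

-x*y*z + x^2 + y^2 + z^2 - 4; -x^2*y*z + x^3 + x*y^2 + x*z^2 - 4*x; 0

trace(b a b) = trace(b) trace(a b) - trace(a) = y*z - x
use: trace(b a b a) = trace(b a) trace(b a) - trace(1)   [split at repeated b] = z^2 - 2
apply: trace(a b a^-1 b) = trace(b a b) trace(a) - trace(b a b a) = x*y*z - x^2 - z^2 + 2
use: trace(a b a^-1 b^-1) = trace(a b a^-1) trace(b) - trace(a b a^-1 b) = -x*y*z + x^2 + y^2 + z^2 - 2
use: trace(a^2) = trace(a) trace(a) - trace(1)   [square of a] = x^2 - 2
trace(b a^2) = trace(a) trace(b a) - trace(b)   [square of a] = x*z - y
use: trace(a^2 b a) = trace(a) trace(b a^2) - trace(b a)   [square of a] = x^2*z - x*y - z
trace(a^2 b a b) = trace(a) trace(b a b a) - trace(b a b)   [square of a] = x*z^2 - y*z - x
apply: trace(b^-1 a^2 b a) = trace(a^2 b a) trace(b) - trace(a^2 b a b)   [inverse elimination on b] = x^2*y*z - x*y^2 - x*z^2 + x
trace(a b a^-1 b^-1 a) = trace(b^-1 a^2 b) trace(a) - trace(b^-1 a^2 b a)   [inverse elimination on a] = -x^2*y*z + x^3 + x*y^2 + x*z^2 - 3*x
assemble the triple (trace(r) - 2; trace(r a) - x; trace(r b) - y)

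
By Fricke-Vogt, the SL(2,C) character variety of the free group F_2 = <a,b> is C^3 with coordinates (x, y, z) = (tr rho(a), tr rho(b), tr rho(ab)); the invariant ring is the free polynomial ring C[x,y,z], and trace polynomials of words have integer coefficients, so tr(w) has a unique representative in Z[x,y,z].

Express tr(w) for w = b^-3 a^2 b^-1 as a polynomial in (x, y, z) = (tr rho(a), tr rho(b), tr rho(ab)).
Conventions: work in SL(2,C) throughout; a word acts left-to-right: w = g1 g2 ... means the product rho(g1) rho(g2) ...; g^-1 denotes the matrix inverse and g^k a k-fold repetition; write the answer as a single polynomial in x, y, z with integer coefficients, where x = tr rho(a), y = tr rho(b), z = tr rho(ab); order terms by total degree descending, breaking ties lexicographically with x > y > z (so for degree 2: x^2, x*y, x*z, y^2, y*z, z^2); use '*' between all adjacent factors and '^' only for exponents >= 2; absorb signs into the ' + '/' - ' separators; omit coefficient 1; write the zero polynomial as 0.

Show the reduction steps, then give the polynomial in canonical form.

trace(a^2) = trace(a)*trace(a) - trace(1)  (reduce the a square) = x^2 - 2
apply: trace(a^2 b) = trace(a)*trace(b a) - trace(b)  (reduce the a square) = x*z - y
use: trace(a^2 b^-1) = trace(a^2)*trace(b) - trace(a^2 b)  (eliminate b^-1) = x^2*y - x*z - y
apply: trace(b^-1 a^2 b^-1) = trace(a^2 b^-1)*trace(b) - trace(a^2)  (eliminate b^-1) = x^2*y^2 - x*y*z - x^2 - y^2 + 2
apply: trace(b^-3 a^2) = trace(b^-1 a^2 b^-1)*trace(b) - trace(b^-1 a^2)  (eliminate b^-1) = x^2*y^3 - x*y^2*z - 2*x^2*y - y^3 + x*z + 3*y
trace(b^-3 a^2 b^-1) = trace(b^-3 a^2)*trace(b) - trace(b^-3 a^2 b)  (eliminate b^-1) = x^2*y^4 - x*y^3*z - 3*x^2*y^2 - y^4 + 2*x*y*z + x^2 + 4*y^2 - 2

x^2*y^4 - x*y^3*z - 3*x^2*y^2 - y^4 + 2*x*y*z + x^2 + 4*y^2 - 2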